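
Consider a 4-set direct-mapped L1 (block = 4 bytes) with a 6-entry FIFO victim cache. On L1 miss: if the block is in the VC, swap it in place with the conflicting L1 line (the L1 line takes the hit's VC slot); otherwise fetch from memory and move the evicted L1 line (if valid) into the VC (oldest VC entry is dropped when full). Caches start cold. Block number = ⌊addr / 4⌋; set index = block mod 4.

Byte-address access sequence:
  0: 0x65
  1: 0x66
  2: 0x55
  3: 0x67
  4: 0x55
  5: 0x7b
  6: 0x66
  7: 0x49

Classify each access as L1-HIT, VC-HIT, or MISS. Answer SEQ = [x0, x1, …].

0: 0x65 (blk 25, set 1) → MISS  vc=[]
1: 0x66 (blk 25, set 1) → L1-HIT  vc=[]
2: 0x55 (blk 21, set 1) → MISS  vc=[25]
3: 0x67 (blk 25, set 1) → VC-HIT  vc=[21]
4: 0x55 (blk 21, set 1) → VC-HIT  vc=[25]
5: 0x7b (blk 30, set 2) → MISS  vc=[25]
6: 0x66 (blk 25, set 1) → VC-HIT  vc=[21]
7: 0x49 (blk 18, set 2) → MISS  vc=[21, 30]

SEQ = [MISS, L1-HIT, MISS, VC-HIT, VC-HIT, MISS, VC-HIT, MISS]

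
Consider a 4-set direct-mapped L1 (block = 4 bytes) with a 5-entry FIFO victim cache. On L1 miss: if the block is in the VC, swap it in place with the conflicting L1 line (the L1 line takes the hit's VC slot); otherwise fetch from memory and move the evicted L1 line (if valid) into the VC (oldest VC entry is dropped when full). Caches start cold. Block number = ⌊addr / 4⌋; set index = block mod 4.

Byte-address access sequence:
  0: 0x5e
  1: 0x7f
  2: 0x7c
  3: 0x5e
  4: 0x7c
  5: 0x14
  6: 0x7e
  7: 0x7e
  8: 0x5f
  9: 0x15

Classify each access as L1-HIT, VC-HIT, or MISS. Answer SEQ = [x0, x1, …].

  [0] addr=0x5e blk=23 s=3: MISS | VC []
  [1] addr=0x7f blk=31 s=3: MISS | VC [23]
  [2] addr=0x7c blk=31 s=3: L1-HIT | VC [23]
  [3] addr=0x5e blk=23 s=3: VC-HIT | VC [31]
  [4] addr=0x7c blk=31 s=3: VC-HIT | VC [23]
  [5] addr=0x14 blk=5 s=1: MISS | VC [23]
  [6] addr=0x7e blk=31 s=3: L1-HIT | VC [23]
  [7] addr=0x7e blk=31 s=3: L1-HIT | VC [23]
  [8] addr=0x5f blk=23 s=3: VC-HIT | VC [31]
  [9] addr=0x15 blk=5 s=1: L1-HIT | VC [31]

SEQ = [MISS, MISS, L1-HIT, VC-HIT, VC-HIT, MISS, L1-HIT, L1-HIT, VC-HIT, L1-HIT]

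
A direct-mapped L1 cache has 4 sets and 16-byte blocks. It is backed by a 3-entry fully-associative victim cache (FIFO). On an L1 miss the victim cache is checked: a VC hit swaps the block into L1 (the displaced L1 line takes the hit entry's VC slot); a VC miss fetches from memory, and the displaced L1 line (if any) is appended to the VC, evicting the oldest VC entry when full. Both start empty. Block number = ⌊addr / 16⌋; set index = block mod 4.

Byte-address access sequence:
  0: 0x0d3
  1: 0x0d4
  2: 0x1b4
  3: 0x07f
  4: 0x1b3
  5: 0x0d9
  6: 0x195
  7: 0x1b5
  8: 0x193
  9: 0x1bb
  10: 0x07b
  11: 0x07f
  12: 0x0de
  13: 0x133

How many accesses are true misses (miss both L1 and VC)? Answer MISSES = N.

#0 0xd3→b13/s1 MISS; vc=[]
#1 0xd4→b13/s1 L1-HIT; vc=[]
#2 0x1b4→b27/s3 MISS; vc=[]
#3 0x7f→b7/s3 MISS; vc=[27]
#4 0x1b3→b27/s3 VC-HIT; vc=[7]
#5 0xd9→b13/s1 L1-HIT; vc=[7]
#6 0x195→b25/s1 MISS; vc=[7,13]
#7 0x1b5→b27/s3 L1-HIT; vc=[7,13]
#8 0x193→b25/s1 L1-HIT; vc=[7,13]
#9 0x1bb→b27/s3 L1-HIT; vc=[7,13]
#10 0x7b→b7/s3 VC-HIT; vc=[27,13]
#11 0x7f→b7/s3 L1-HIT; vc=[27,13]
#12 0xde→b13/s1 VC-HIT; vc=[27,25]
#13 0x133→b19/s3 MISS; vc=[27,25,7]

MISSES = 5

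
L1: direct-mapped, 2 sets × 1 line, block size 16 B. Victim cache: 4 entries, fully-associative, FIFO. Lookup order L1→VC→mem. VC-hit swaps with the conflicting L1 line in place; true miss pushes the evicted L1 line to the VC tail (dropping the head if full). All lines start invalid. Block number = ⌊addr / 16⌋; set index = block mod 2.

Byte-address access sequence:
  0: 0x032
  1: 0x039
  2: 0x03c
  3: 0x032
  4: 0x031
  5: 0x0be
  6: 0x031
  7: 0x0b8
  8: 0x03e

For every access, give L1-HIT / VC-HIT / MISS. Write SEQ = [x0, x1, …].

0: 0x32 (blk 3, set 1) → MISS  vc=[]
1: 0x39 (blk 3, set 1) → L1-HIT  vc=[]
2: 0x3c (blk 3, set 1) → L1-HIT  vc=[]
3: 0x32 (blk 3, set 1) → L1-HIT  vc=[]
4: 0x31 (blk 3, set 1) → L1-HIT  vc=[]
5: 0xbe (blk 11, set 1) → MISS  vc=[3]
6: 0x31 (blk 3, set 1) → VC-HIT  vc=[11]
7: 0xb8 (blk 11, set 1) → VC-HIT  vc=[3]
8: 0x3e (blk 3, set 1) → VC-HIT  vc=[11]

SEQ = [MISS, L1-HIT, L1-HIT, L1-HIT, L1-HIT, MISS, VC-HIT, VC-HIT, VC-HIT]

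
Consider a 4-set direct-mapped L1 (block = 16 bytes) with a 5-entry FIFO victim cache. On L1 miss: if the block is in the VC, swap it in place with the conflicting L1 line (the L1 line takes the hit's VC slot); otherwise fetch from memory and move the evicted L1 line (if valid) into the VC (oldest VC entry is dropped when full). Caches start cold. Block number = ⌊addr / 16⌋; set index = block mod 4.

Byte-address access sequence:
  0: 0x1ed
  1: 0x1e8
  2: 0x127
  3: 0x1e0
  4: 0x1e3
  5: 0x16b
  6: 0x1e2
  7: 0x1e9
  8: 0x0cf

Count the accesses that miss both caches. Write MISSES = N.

MISSES = 4

0: 0x1ed (blk 30, set 2) → MISS  vc=[]
1: 0x1e8 (blk 30, set 2) → L1-HIT  vc=[]
2: 0x127 (blk 18, set 2) → MISS  vc=[30]
3: 0x1e0 (blk 30, set 2) → VC-HIT  vc=[18]
4: 0x1e3 (blk 30, set 2) → L1-HIT  vc=[18]
5: 0x16b (blk 22, set 2) → MISS  vc=[18, 30]
6: 0x1e2 (blk 30, set 2) → VC-HIT  vc=[18, 22]
7: 0x1e9 (blk 30, set 2) → L1-HIT  vc=[18, 22]
8: 0xcf (blk 12, set 0) → MISS  vc=[18, 22]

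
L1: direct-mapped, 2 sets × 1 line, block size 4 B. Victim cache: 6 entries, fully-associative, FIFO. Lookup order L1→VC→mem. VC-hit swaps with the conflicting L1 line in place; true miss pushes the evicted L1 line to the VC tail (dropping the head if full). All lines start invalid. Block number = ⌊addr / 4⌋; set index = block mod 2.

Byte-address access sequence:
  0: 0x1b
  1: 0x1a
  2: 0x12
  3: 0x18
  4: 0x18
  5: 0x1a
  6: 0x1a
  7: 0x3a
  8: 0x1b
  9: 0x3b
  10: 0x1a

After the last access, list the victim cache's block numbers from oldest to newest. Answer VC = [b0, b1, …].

VC = [4, 14]

#0 0x1b→b6/s0 MISS; vc=[]
#1 0x1a→b6/s0 L1-HIT; vc=[]
#2 0x12→b4/s0 MISS; vc=[6]
#3 0x18→b6/s0 VC-HIT; vc=[4]
#4 0x18→b6/s0 L1-HIT; vc=[4]
#5 0x1a→b6/s0 L1-HIT; vc=[4]
#6 0x1a→b6/s0 L1-HIT; vc=[4]
#7 0x3a→b14/s0 MISS; vc=[4,6]
#8 0x1b→b6/s0 VC-HIT; vc=[4,14]
#9 0x3b→b14/s0 VC-HIT; vc=[4,6]
#10 0x1a→b6/s0 VC-HIT; vc=[4,14]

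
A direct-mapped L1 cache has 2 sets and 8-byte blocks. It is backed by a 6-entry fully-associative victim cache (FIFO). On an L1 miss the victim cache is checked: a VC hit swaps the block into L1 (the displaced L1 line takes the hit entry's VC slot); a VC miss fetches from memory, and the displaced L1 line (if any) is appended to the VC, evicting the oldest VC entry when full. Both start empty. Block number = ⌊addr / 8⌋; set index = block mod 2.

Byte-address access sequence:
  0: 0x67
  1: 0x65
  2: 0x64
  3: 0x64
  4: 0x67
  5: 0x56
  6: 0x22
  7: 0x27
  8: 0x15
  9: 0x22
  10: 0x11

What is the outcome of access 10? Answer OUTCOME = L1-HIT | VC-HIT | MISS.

0: 0x67 (blk 12, set 0) → MISS  vc=[]
1: 0x65 (blk 12, set 0) → L1-HIT  vc=[]
2: 0x64 (blk 12, set 0) → L1-HIT  vc=[]
3: 0x64 (blk 12, set 0) → L1-HIT  vc=[]
4: 0x67 (blk 12, set 0) → L1-HIT  vc=[]
5: 0x56 (blk 10, set 0) → MISS  vc=[12]
6: 0x22 (blk 4, set 0) → MISS  vc=[12, 10]
7: 0x27 (blk 4, set 0) → L1-HIT  vc=[12, 10]
8: 0x15 (blk 2, set 0) → MISS  vc=[12, 10, 4]
9: 0x22 (blk 4, set 0) → VC-HIT  vc=[12, 10, 2]
10: 0x11 (blk 2, set 0) → VC-HIT  vc=[12, 10, 4]

OUTCOME = VC-HIT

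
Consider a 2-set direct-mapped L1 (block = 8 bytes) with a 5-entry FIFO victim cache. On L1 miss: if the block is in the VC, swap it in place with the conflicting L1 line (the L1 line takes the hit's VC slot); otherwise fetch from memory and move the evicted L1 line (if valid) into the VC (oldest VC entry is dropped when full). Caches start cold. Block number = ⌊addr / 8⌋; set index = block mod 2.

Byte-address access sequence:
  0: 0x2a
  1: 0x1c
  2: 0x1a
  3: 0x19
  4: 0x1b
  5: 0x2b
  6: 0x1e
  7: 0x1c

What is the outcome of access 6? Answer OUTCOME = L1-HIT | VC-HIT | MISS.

OUTCOME = VC-HIT

0: 0x2a (blk 5, set 1) → MISS  vc=[]
1: 0x1c (blk 3, set 1) → MISS  vc=[5]
2: 0x1a (blk 3, set 1) → L1-HIT  vc=[5]
3: 0x19 (blk 3, set 1) → L1-HIT  vc=[5]
4: 0x1b (blk 3, set 1) → L1-HIT  vc=[5]
5: 0x2b (blk 5, set 1) → VC-HIT  vc=[3]
6: 0x1e (blk 3, set 1) → VC-HIT  vc=[5]
7: 0x1c (blk 3, set 1) → L1-HIT  vc=[5]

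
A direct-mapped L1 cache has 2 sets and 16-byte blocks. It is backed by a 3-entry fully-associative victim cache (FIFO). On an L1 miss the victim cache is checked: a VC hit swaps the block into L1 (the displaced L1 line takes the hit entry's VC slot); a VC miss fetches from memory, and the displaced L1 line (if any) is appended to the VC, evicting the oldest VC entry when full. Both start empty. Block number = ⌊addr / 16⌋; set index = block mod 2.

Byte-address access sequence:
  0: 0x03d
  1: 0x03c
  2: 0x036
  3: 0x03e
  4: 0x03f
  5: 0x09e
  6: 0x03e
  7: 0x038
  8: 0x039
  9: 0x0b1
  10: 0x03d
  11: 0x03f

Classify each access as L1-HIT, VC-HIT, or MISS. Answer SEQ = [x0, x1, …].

SEQ = [MISS, L1-HIT, L1-HIT, L1-HIT, L1-HIT, MISS, VC-HIT, L1-HIT, L1-HIT, MISS, VC-HIT, L1-HIT]

0: 0x3d (blk 3, set 1) → MISS  vc=[]
1: 0x3c (blk 3, set 1) → L1-HIT  vc=[]
2: 0x36 (blk 3, set 1) → L1-HIT  vc=[]
3: 0x3e (blk 3, set 1) → L1-HIT  vc=[]
4: 0x3f (blk 3, set 1) → L1-HIT  vc=[]
5: 0x9e (blk 9, set 1) → MISS  vc=[3]
6: 0x3e (blk 3, set 1) → VC-HIT  vc=[9]
7: 0x38 (blk 3, set 1) → L1-HIT  vc=[9]
8: 0x39 (blk 3, set 1) → L1-HIT  vc=[9]
9: 0xb1 (blk 11, set 1) → MISS  vc=[9, 3]
10: 0x3d (blk 3, set 1) → VC-HIT  vc=[9, 11]
11: 0x3f (blk 3, set 1) → L1-HIT  vc=[9, 11]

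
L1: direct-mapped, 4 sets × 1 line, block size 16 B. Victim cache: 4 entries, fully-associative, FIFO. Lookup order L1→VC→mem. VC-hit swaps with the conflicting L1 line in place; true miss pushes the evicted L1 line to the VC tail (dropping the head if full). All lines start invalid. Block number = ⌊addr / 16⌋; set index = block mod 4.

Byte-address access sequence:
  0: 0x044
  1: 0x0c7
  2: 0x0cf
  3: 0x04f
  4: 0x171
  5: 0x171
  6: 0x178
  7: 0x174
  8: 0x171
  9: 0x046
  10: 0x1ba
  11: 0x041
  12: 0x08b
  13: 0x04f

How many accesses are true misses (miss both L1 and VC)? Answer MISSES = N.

MISSES = 5

0: 0x44 (blk 4, set 0) → MISS  vc=[]
1: 0xc7 (blk 12, set 0) → MISS  vc=[4]
2: 0xcf (blk 12, set 0) → L1-HIT  vc=[4]
3: 0x4f (blk 4, set 0) → VC-HIT  vc=[12]
4: 0x171 (blk 23, set 3) → MISS  vc=[12]
5: 0x171 (blk 23, set 3) → L1-HIT  vc=[12]
6: 0x178 (blk 23, set 3) → L1-HIT  vc=[12]
7: 0x174 (blk 23, set 3) → L1-HIT  vc=[12]
8: 0x171 (blk 23, set 3) → L1-HIT  vc=[12]
9: 0x46 (blk 4, set 0) → L1-HIT  vc=[12]
10: 0x1ba (blk 27, set 3) → MISS  vc=[12, 23]
11: 0x41 (blk 4, set 0) → L1-HIT  vc=[12, 23]
12: 0x8b (blk 8, set 0) → MISS  vc=[12, 23, 4]
13: 0x4f (blk 4, set 0) → VC-HIT  vc=[12, 23, 8]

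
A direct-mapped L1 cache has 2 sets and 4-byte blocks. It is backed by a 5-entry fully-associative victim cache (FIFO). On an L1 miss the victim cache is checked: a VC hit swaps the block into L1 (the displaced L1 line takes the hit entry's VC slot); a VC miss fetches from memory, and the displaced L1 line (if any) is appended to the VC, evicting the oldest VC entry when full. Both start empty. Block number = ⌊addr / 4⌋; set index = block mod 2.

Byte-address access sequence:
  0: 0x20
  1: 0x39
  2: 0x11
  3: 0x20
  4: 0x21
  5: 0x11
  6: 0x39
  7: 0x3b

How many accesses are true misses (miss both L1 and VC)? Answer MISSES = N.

MISSES = 3

  [0] addr=0x20 blk=8 s=0: MISS | VC []
  [1] addr=0x39 blk=14 s=0: MISS | VC [8]
  [2] addr=0x11 blk=4 s=0: MISS | VC [8, 14]
  [3] addr=0x20 blk=8 s=0: VC-HIT | VC [4, 14]
  [4] addr=0x21 blk=8 s=0: L1-HIT | VC [4, 14]
  [5] addr=0x11 blk=4 s=0: VC-HIT | VC [8, 14]
  [6] addr=0x39 blk=14 s=0: VC-HIT | VC [8, 4]
  [7] addr=0x3b blk=14 s=0: L1-HIT | VC [8, 4]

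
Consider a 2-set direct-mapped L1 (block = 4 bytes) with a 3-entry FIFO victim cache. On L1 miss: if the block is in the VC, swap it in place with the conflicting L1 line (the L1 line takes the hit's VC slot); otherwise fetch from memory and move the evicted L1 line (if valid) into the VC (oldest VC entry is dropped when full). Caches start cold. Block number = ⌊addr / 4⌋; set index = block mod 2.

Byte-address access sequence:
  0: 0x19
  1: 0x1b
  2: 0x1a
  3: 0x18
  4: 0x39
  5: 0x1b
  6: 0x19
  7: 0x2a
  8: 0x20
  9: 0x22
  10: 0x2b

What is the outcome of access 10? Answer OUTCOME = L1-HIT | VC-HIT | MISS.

OUTCOME = VC-HIT

  [0] addr=0x19 blk=6 s=0: MISS | VC []
  [1] addr=0x1b blk=6 s=0: L1-HIT | VC []
  [2] addr=0x1a blk=6 s=0: L1-HIT | VC []
  [3] addr=0x18 blk=6 s=0: L1-HIT | VC []
  [4] addr=0x39 blk=14 s=0: MISS | VC [6]
  [5] addr=0x1b blk=6 s=0: VC-HIT | VC [14]
  [6] addr=0x19 blk=6 s=0: L1-HIT | VC [14]
  [7] addr=0x2a blk=10 s=0: MISS | VC [14, 6]
  [8] addr=0x20 blk=8 s=0: MISS | VC [14, 6, 10]
  [9] addr=0x22 blk=8 s=0: L1-HIT | VC [14, 6, 10]
  [10] addr=0x2b blk=10 s=0: VC-HIT | VC [14, 6, 8]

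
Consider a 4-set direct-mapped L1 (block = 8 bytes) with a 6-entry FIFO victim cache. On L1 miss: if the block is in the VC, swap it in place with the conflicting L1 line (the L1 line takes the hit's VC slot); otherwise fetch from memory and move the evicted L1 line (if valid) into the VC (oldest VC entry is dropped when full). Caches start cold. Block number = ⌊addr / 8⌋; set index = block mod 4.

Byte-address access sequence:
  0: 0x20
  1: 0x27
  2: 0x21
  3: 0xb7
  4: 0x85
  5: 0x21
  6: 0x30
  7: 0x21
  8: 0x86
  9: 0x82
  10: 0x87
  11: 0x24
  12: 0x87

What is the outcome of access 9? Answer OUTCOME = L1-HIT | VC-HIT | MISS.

OUTCOME = L1-HIT

0: 0x20 (blk 4, set 0) → MISS  vc=[]
1: 0x27 (blk 4, set 0) → L1-HIT  vc=[]
2: 0x21 (blk 4, set 0) → L1-HIT  vc=[]
3: 0xb7 (blk 22, set 2) → MISS  vc=[]
4: 0x85 (blk 16, set 0) → MISS  vc=[4]
5: 0x21 (blk 4, set 0) → VC-HIT  vc=[16]
6: 0x30 (blk 6, set 2) → MISS  vc=[16, 22]
7: 0x21 (blk 4, set 0) → L1-HIT  vc=[16, 22]
8: 0x86 (blk 16, set 0) → VC-HIT  vc=[4, 22]
9: 0x82 (blk 16, set 0) → L1-HIT  vc=[4, 22]
10: 0x87 (blk 16, set 0) → L1-HIT  vc=[4, 22]
11: 0x24 (blk 4, set 0) → VC-HIT  vc=[16, 22]
12: 0x87 (blk 16, set 0) → VC-HIT  vc=[4, 22]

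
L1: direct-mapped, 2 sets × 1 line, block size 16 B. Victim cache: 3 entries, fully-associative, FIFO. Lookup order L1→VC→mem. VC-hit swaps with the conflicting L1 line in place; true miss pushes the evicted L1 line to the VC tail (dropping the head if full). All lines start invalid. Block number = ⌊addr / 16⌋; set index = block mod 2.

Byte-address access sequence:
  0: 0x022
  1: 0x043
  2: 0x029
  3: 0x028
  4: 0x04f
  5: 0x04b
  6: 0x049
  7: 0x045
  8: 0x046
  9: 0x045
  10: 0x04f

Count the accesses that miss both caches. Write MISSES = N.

MISSES = 2

  [0] addr=0x22 blk=2 s=0: MISS | VC []
  [1] addr=0x43 blk=4 s=0: MISS | VC [2]
  [2] addr=0x29 blk=2 s=0: VC-HIT | VC [4]
  [3] addr=0x28 blk=2 s=0: L1-HIT | VC [4]
  [4] addr=0x4f blk=4 s=0: VC-HIT | VC [2]
  [5] addr=0x4b blk=4 s=0: L1-HIT | VC [2]
  [6] addr=0x49 blk=4 s=0: L1-HIT | VC [2]
  [7] addr=0x45 blk=4 s=0: L1-HIT | VC [2]
  [8] addr=0x46 blk=4 s=0: L1-HIT | VC [2]
  [9] addr=0x45 blk=4 s=0: L1-HIT | VC [2]
  [10] addr=0x4f blk=4 s=0: L1-HIT | VC [2]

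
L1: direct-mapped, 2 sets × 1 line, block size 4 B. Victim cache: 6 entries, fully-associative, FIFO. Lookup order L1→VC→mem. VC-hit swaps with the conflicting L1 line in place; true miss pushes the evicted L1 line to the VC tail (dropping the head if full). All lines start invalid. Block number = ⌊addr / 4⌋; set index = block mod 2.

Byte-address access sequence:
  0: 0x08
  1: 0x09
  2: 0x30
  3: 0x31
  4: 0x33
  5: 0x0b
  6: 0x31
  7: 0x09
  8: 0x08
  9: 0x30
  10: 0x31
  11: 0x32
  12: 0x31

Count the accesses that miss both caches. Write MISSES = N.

#0 0x8→b2/s0 MISS; vc=[]
#1 0x9→b2/s0 L1-HIT; vc=[]
#2 0x30→b12/s0 MISS; vc=[2]
#3 0x31→b12/s0 L1-HIT; vc=[2]
#4 0x33→b12/s0 L1-HIT; vc=[2]
#5 0xb→b2/s0 VC-HIT; vc=[12]
#6 0x31→b12/s0 VC-HIT; vc=[2]
#7 0x9→b2/s0 VC-HIT; vc=[12]
#8 0x8→b2/s0 L1-HIT; vc=[12]
#9 0x30→b12/s0 VC-HIT; vc=[2]
#10 0x31→b12/s0 L1-HIT; vc=[2]
#11 0x32→b12/s0 L1-HIT; vc=[2]
#12 0x31→b12/s0 L1-HIT; vc=[2]

MISSES = 2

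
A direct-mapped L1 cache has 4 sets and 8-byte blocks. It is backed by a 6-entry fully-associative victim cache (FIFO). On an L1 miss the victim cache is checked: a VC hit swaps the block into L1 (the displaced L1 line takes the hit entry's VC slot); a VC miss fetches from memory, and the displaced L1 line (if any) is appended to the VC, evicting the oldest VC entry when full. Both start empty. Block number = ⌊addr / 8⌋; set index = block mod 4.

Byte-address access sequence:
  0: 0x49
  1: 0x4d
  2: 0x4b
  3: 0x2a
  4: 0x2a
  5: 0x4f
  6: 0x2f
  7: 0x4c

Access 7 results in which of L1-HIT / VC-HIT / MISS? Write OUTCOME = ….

OUTCOME = VC-HIT

  [0] addr=0x49 blk=9 s=1: MISS | VC []
  [1] addr=0x4d blk=9 s=1: L1-HIT | VC []
  [2] addr=0x4b blk=9 s=1: L1-HIT | VC []
  [3] addr=0x2a blk=5 s=1: MISS | VC [9]
  [4] addr=0x2a blk=5 s=1: L1-HIT | VC [9]
  [5] addr=0x4f blk=9 s=1: VC-HIT | VC [5]
  [6] addr=0x2f blk=5 s=1: VC-HIT | VC [9]
  [7] addr=0x4c blk=9 s=1: VC-HIT | VC [5]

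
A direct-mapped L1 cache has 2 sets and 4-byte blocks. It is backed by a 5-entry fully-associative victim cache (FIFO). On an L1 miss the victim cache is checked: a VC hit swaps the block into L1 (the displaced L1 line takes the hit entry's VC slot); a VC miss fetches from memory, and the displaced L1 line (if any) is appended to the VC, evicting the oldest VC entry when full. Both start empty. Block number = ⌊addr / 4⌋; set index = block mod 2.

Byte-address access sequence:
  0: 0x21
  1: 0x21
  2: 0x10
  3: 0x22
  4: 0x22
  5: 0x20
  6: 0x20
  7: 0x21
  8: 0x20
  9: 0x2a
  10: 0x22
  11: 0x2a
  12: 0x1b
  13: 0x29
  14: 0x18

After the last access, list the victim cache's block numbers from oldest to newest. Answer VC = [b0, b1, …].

VC = [4, 8, 10]

  [0] addr=0x21 blk=8 s=0: MISS | VC []
  [1] addr=0x21 blk=8 s=0: L1-HIT | VC []
  [2] addr=0x10 blk=4 s=0: MISS | VC [8]
  [3] addr=0x22 blk=8 s=0: VC-HIT | VC [4]
  [4] addr=0x22 blk=8 s=0: L1-HIT | VC [4]
  [5] addr=0x20 blk=8 s=0: L1-HIT | VC [4]
  [6] addr=0x20 blk=8 s=0: L1-HIT | VC [4]
  [7] addr=0x21 blk=8 s=0: L1-HIT | VC [4]
  [8] addr=0x20 blk=8 s=0: L1-HIT | VC [4]
  [9] addr=0x2a blk=10 s=0: MISS | VC [4, 8]
  [10] addr=0x22 blk=8 s=0: VC-HIT | VC [4, 10]
  [11] addr=0x2a blk=10 s=0: VC-HIT | VC [4, 8]
  [12] addr=0x1b blk=6 s=0: MISS | VC [4, 8, 10]
  [13] addr=0x29 blk=10 s=0: VC-HIT | VC [4, 8, 6]
  [14] addr=0x18 blk=6 s=0: VC-HIT | VC [4, 8, 10]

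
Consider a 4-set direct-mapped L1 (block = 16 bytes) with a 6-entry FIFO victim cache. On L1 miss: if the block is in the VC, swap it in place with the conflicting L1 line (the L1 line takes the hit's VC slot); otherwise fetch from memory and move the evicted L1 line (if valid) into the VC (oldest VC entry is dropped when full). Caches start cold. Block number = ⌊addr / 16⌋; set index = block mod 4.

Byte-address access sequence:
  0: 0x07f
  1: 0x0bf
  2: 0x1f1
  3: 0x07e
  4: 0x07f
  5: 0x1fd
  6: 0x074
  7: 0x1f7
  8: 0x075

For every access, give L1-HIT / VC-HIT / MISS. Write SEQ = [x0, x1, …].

0: 0x7f (blk 7, set 3) → MISS  vc=[]
1: 0xbf (blk 11, set 3) → MISS  vc=[7]
2: 0x1f1 (blk 31, set 3) → MISS  vc=[7, 11]
3: 0x7e (blk 7, set 3) → VC-HIT  vc=[31, 11]
4: 0x7f (blk 7, set 3) → L1-HIT  vc=[31, 11]
5: 0x1fd (blk 31, set 3) → VC-HIT  vc=[7, 11]
6: 0x74 (blk 7, set 3) → VC-HIT  vc=[31, 11]
7: 0x1f7 (blk 31, set 3) → VC-HIT  vc=[7, 11]
8: 0x75 (blk 7, set 3) → VC-HIT  vc=[31, 11]

SEQ = [MISS, MISS, MISS, VC-HIT, L1-HIT, VC-HIT, VC-HIT, VC-HIT, VC-HIT]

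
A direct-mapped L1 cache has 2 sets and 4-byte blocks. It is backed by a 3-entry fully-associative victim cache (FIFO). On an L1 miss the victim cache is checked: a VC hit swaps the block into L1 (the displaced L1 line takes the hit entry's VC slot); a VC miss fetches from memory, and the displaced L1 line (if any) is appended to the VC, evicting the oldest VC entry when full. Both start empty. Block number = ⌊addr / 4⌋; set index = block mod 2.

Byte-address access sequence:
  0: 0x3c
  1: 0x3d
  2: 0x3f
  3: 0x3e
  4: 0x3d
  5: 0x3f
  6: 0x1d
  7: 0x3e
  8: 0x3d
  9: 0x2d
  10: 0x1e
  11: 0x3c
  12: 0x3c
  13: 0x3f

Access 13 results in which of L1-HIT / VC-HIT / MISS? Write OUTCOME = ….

  [0] addr=0x3c blk=15 s=1: MISS | VC []
  [1] addr=0x3d blk=15 s=1: L1-HIT | VC []
  [2] addr=0x3f blk=15 s=1: L1-HIT | VC []
  [3] addr=0x3e blk=15 s=1: L1-HIT | VC []
  [4] addr=0x3d blk=15 s=1: L1-HIT | VC []
  [5] addr=0x3f blk=15 s=1: L1-HIT | VC []
  [6] addr=0x1d blk=7 s=1: MISS | VC [15]
  [7] addr=0x3e blk=15 s=1: VC-HIT | VC [7]
  [8] addr=0x3d blk=15 s=1: L1-HIT | VC [7]
  [9] addr=0x2d blk=11 s=1: MISS | VC [7, 15]
  [10] addr=0x1e blk=7 s=1: VC-HIT | VC [11, 15]
  [11] addr=0x3c blk=15 s=1: VC-HIT | VC [11, 7]
  [12] addr=0x3c blk=15 s=1: L1-HIT | VC [11, 7]
  [13] addr=0x3f blk=15 s=1: L1-HIT | VC [11, 7]

OUTCOME = L1-HIT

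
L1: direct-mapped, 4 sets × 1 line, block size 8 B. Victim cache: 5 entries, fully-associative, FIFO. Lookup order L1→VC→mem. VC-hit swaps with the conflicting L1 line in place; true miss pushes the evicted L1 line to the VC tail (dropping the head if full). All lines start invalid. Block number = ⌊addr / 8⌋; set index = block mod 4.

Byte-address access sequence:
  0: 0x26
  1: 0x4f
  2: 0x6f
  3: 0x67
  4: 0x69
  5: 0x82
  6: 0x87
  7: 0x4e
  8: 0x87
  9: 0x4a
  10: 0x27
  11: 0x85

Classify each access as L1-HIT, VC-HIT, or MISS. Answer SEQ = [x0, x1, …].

SEQ = [MISS, MISS, MISS, MISS, L1-HIT, MISS, L1-HIT, VC-HIT, L1-HIT, L1-HIT, VC-HIT, VC-HIT]

#0 0x26→b4/s0 MISS; vc=[]
#1 0x4f→b9/s1 MISS; vc=[]
#2 0x6f→b13/s1 MISS; vc=[9]
#3 0x67→b12/s0 MISS; vc=[9,4]
#4 0x69→b13/s1 L1-HIT; vc=[9,4]
#5 0x82→b16/s0 MISS; vc=[9,4,12]
#6 0x87→b16/s0 L1-HIT; vc=[9,4,12]
#7 0x4e→b9/s1 VC-HIT; vc=[13,4,12]
#8 0x87→b16/s0 L1-HIT; vc=[13,4,12]
#9 0x4a→b9/s1 L1-HIT; vc=[13,4,12]
#10 0x27→b4/s0 VC-HIT; vc=[13,16,12]
#11 0x85→b16/s0 VC-HIT; vc=[13,4,12]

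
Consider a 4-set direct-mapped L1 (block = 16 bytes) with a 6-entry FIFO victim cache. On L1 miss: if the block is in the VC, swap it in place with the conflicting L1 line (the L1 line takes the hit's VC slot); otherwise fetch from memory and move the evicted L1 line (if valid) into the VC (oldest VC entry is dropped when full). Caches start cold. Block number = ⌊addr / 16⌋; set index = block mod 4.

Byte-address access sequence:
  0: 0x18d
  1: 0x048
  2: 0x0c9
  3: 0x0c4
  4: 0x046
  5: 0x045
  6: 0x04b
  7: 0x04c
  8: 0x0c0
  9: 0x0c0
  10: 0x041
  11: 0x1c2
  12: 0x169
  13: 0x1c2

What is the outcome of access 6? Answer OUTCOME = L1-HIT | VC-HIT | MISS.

0: 0x18d (blk 24, set 0) → MISS  vc=[]
1: 0x48 (blk 4, set 0) → MISS  vc=[24]
2: 0xc9 (blk 12, set 0) → MISS  vc=[24, 4]
3: 0xc4 (blk 12, set 0) → L1-HIT  vc=[24, 4]
4: 0x46 (blk 4, set 0) → VC-HIT  vc=[24, 12]
5: 0x45 (blk 4, set 0) → L1-HIT  vc=[24, 12]
6: 0x4b (blk 4, set 0) → L1-HIT  vc=[24, 12]
7: 0x4c (blk 4, set 0) → L1-HIT  vc=[24, 12]
8: 0xc0 (blk 12, set 0) → VC-HIT  vc=[24, 4]
9: 0xc0 (blk 12, set 0) → L1-HIT  vc=[24, 4]
10: 0x41 (blk 4, set 0) → VC-HIT  vc=[24, 12]
11: 0x1c2 (blk 28, set 0) → MISS  vc=[24, 12, 4]
12: 0x169 (blk 22, set 2) → MISS  vc=[24, 12, 4]
13: 0x1c2 (blk 28, set 0) → L1-HIT  vc=[24, 12, 4]

OUTCOME = L1-HIT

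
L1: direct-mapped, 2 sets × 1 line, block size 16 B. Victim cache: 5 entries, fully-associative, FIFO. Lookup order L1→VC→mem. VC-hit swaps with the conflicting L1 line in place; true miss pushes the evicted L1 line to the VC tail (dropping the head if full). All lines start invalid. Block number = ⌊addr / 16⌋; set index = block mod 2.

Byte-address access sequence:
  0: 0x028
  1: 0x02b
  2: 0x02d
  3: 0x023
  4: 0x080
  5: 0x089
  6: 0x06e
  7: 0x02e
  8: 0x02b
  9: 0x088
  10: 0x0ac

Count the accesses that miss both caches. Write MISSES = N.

0: 0x28 (blk 2, set 0) → MISS  vc=[]
1: 0x2b (blk 2, set 0) → L1-HIT  vc=[]
2: 0x2d (blk 2, set 0) → L1-HIT  vc=[]
3: 0x23 (blk 2, set 0) → L1-HIT  vc=[]
4: 0x80 (blk 8, set 0) → MISS  vc=[2]
5: 0x89 (blk 8, set 0) → L1-HIT  vc=[2]
6: 0x6e (blk 6, set 0) → MISS  vc=[2, 8]
7: 0x2e (blk 2, set 0) → VC-HIT  vc=[6, 8]
8: 0x2b (blk 2, set 0) → L1-HIT  vc=[6, 8]
9: 0x88 (blk 8, set 0) → VC-HIT  vc=[6, 2]
10: 0xac (blk 10, set 0) → MISS  vc=[6, 2, 8]

MISSES = 4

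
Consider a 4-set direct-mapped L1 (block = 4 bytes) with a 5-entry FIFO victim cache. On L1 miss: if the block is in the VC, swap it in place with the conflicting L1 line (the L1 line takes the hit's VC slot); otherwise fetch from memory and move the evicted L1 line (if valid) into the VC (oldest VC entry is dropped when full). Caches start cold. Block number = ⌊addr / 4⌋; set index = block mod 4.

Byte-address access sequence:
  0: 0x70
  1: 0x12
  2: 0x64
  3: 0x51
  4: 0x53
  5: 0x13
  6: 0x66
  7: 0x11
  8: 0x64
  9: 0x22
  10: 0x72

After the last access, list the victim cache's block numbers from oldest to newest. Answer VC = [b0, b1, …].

VC = [8, 20, 4]

0: 0x70 (blk 28, set 0) → MISS  vc=[]
1: 0x12 (blk 4, set 0) → MISS  vc=[28]
2: 0x64 (blk 25, set 1) → MISS  vc=[28]
3: 0x51 (blk 20, set 0) → MISS  vc=[28, 4]
4: 0x53 (blk 20, set 0) → L1-HIT  vc=[28, 4]
5: 0x13 (blk 4, set 0) → VC-HIT  vc=[28, 20]
6: 0x66 (blk 25, set 1) → L1-HIT  vc=[28, 20]
7: 0x11 (blk 4, set 0) → L1-HIT  vc=[28, 20]
8: 0x64 (blk 25, set 1) → L1-HIT  vc=[28, 20]
9: 0x22 (blk 8, set 0) → MISS  vc=[28, 20, 4]
10: 0x72 (blk 28, set 0) → VC-HIT  vc=[8, 20, 4]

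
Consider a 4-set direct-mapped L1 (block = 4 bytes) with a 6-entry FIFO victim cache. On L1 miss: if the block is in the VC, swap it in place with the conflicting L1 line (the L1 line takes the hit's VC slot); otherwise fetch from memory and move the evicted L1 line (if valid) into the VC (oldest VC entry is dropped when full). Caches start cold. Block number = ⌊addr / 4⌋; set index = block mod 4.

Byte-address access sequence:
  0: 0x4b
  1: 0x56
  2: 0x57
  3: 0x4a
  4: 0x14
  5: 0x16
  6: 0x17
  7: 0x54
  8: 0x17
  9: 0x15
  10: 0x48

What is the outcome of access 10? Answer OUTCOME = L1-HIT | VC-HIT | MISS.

OUTCOME = L1-HIT

  [0] addr=0x4b blk=18 s=2: MISS | VC []
  [1] addr=0x56 blk=21 s=1: MISS | VC []
  [2] addr=0x57 blk=21 s=1: L1-HIT | VC []
  [3] addr=0x4a blk=18 s=2: L1-HIT | VC []
  [4] addr=0x14 blk=5 s=1: MISS | VC [21]
  [5] addr=0x16 blk=5 s=1: L1-HIT | VC [21]
  [6] addr=0x17 blk=5 s=1: L1-HIT | VC [21]
  [7] addr=0x54 blk=21 s=1: VC-HIT | VC [5]
  [8] addr=0x17 blk=5 s=1: VC-HIT | VC [21]
  [9] addr=0x15 blk=5 s=1: L1-HIT | VC [21]
  [10] addr=0x48 blk=18 s=2: L1-HIT | VC [21]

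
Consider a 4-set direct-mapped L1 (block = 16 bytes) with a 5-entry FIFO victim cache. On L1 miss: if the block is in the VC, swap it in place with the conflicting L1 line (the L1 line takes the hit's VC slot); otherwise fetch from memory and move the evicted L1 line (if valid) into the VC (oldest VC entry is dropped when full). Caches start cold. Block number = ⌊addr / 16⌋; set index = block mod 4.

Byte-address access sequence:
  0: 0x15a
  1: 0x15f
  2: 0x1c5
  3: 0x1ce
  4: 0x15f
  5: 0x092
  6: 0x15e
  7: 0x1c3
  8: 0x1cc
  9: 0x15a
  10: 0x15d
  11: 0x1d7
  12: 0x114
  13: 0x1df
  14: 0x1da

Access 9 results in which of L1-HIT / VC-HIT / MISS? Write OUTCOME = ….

0: 0x15a (blk 21, set 1) → MISS  vc=[]
1: 0x15f (blk 21, set 1) → L1-HIT  vc=[]
2: 0x1c5 (blk 28, set 0) → MISS  vc=[]
3: 0x1ce (blk 28, set 0) → L1-HIT  vc=[]
4: 0x15f (blk 21, set 1) → L1-HIT  vc=[]
5: 0x92 (blk 9, set 1) → MISS  vc=[21]
6: 0x15e (blk 21, set 1) → VC-HIT  vc=[9]
7: 0x1c3 (blk 28, set 0) → L1-HIT  vc=[9]
8: 0x1cc (blk 28, set 0) → L1-HIT  vc=[9]
9: 0x15a (blk 21, set 1) → L1-HIT  vc=[9]
10: 0x15d (blk 21, set 1) → L1-HIT  vc=[9]
11: 0x1d7 (blk 29, set 1) → MISS  vc=[9, 21]
12: 0x114 (blk 17, set 1) → MISS  vc=[9, 21, 29]
13: 0x1df (blk 29, set 1) → VC-HIT  vc=[9, 21, 17]
14: 0x1da (blk 29, set 1) → L1-HIT  vc=[9, 21, 17]

OUTCOME = L1-HIT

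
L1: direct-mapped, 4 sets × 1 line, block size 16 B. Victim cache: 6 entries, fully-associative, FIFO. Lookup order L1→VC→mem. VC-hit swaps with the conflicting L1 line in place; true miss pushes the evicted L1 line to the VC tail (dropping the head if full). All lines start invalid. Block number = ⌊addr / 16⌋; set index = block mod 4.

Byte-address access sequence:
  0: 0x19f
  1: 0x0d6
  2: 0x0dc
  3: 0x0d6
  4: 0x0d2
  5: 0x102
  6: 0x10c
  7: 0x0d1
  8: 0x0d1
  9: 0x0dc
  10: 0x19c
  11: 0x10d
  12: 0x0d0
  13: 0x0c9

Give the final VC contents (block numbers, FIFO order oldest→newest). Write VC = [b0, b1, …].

VC = [25, 16]

0: 0x19f (blk 25, set 1) → MISS  vc=[]
1: 0xd6 (blk 13, set 1) → MISS  vc=[25]
2: 0xdc (blk 13, set 1) → L1-HIT  vc=[25]
3: 0xd6 (blk 13, set 1) → L1-HIT  vc=[25]
4: 0xd2 (blk 13, set 1) → L1-HIT  vc=[25]
5: 0x102 (blk 16, set 0) → MISS  vc=[25]
6: 0x10c (blk 16, set 0) → L1-HIT  vc=[25]
7: 0xd1 (blk 13, set 1) → L1-HIT  vc=[25]
8: 0xd1 (blk 13, set 1) → L1-HIT  vc=[25]
9: 0xdc (blk 13, set 1) → L1-HIT  vc=[25]
10: 0x19c (blk 25, set 1) → VC-HIT  vc=[13]
11: 0x10d (blk 16, set 0) → L1-HIT  vc=[13]
12: 0xd0 (blk 13, set 1) → VC-HIT  vc=[25]
13: 0xc9 (blk 12, set 0) → MISS  vc=[25, 16]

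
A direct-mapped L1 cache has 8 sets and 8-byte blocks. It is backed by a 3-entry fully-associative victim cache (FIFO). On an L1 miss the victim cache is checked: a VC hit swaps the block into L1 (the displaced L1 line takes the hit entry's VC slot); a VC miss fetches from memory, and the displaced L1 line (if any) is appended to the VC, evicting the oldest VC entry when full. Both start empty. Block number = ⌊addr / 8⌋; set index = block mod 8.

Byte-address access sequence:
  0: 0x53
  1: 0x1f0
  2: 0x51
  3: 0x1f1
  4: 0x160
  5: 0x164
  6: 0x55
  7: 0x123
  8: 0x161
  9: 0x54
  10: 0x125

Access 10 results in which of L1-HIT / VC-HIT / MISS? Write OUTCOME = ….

OUTCOME = VC-HIT

#0 0x53→b10/s2 MISS; vc=[]
#1 0x1f0→b62/s6 MISS; vc=[]
#2 0x51→b10/s2 L1-HIT; vc=[]
#3 0x1f1→b62/s6 L1-HIT; vc=[]
#4 0x160→b44/s4 MISS; vc=[]
#5 0x164→b44/s4 L1-HIT; vc=[]
#6 0x55→b10/s2 L1-HIT; vc=[]
#7 0x123→b36/s4 MISS; vc=[44]
#8 0x161→b44/s4 VC-HIT; vc=[36]
#9 0x54→b10/s2 L1-HIT; vc=[36]
#10 0x125→b36/s4 VC-HIT; vc=[44]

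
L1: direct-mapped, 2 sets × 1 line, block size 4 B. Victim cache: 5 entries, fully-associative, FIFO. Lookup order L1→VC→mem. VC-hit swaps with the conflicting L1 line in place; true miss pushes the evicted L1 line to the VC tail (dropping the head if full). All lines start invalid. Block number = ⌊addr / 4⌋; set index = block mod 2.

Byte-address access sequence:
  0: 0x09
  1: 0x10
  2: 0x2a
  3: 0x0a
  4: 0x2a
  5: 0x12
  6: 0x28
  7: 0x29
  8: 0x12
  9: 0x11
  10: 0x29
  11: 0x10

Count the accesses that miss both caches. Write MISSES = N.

MISSES = 3

  [0] addr=0x9 blk=2 s=0: MISS | VC []
  [1] addr=0x10 blk=4 s=0: MISS | VC [2]
  [2] addr=0x2a blk=10 s=0: MISS | VC [2, 4]
  [3] addr=0xa blk=2 s=0: VC-HIT | VC [10, 4]
  [4] addr=0x2a blk=10 s=0: VC-HIT | VC [2, 4]
  [5] addr=0x12 blk=4 s=0: VC-HIT | VC [2, 10]
  [6] addr=0x28 blk=10 s=0: VC-HIT | VC [2, 4]
  [7] addr=0x29 blk=10 s=0: L1-HIT | VC [2, 4]
  [8] addr=0x12 blk=4 s=0: VC-HIT | VC [2, 10]
  [9] addr=0x11 blk=4 s=0: L1-HIT | VC [2, 10]
  [10] addr=0x29 blk=10 s=0: VC-HIT | VC [2, 4]
  [11] addr=0x10 blk=4 s=0: VC-HIT | VC [2, 10]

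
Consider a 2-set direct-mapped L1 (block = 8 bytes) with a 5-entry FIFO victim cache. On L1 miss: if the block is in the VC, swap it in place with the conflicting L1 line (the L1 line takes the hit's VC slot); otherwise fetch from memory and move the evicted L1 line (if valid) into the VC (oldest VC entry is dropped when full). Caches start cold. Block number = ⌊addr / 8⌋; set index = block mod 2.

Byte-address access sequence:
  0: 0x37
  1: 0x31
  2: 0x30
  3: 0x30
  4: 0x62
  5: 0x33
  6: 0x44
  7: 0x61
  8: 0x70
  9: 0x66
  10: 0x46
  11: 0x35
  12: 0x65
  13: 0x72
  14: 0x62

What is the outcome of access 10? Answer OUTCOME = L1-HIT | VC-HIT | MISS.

  [0] addr=0x37 blk=6 s=0: MISS | VC []
  [1] addr=0x31 blk=6 s=0: L1-HIT | VC []
  [2] addr=0x30 blk=6 s=0: L1-HIT | VC []
  [3] addr=0x30 blk=6 s=0: L1-HIT | VC []
  [4] addr=0x62 blk=12 s=0: MISS | VC [6]
  [5] addr=0x33 blk=6 s=0: VC-HIT | VC [12]
  [6] addr=0x44 blk=8 s=0: MISS | VC [12, 6]
  [7] addr=0x61 blk=12 s=0: VC-HIT | VC [8, 6]
  [8] addr=0x70 blk=14 s=0: MISS | VC [8, 6, 12]
  [9] addr=0x66 blk=12 s=0: VC-HIT | VC [8, 6, 14]
  [10] addr=0x46 blk=8 s=0: VC-HIT | VC [12, 6, 14]
  [11] addr=0x35 blk=6 s=0: VC-HIT | VC [12, 8, 14]
  [12] addr=0x65 blk=12 s=0: VC-HIT | VC [6, 8, 14]
  [13] addr=0x72 blk=14 s=0: VC-HIT | VC [6, 8, 12]
  [14] addr=0x62 blk=12 s=0: VC-HIT | VC [6, 8, 14]

OUTCOME = VC-HIT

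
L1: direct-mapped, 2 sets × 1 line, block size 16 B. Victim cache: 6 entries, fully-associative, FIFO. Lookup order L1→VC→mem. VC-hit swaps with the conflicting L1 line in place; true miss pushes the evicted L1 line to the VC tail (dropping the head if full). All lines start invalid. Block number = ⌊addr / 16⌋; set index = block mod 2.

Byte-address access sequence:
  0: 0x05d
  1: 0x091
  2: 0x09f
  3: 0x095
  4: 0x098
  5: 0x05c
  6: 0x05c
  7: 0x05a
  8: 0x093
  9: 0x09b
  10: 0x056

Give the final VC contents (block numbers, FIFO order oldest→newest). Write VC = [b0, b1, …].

#0 0x5d→b5/s1 MISS; vc=[]
#1 0x91→b9/s1 MISS; vc=[5]
#2 0x9f→b9/s1 L1-HIT; vc=[5]
#3 0x95→b9/s1 L1-HIT; vc=[5]
#4 0x98→b9/s1 L1-HIT; vc=[5]
#5 0x5c→b5/s1 VC-HIT; vc=[9]
#6 0x5c→b5/s1 L1-HIT; vc=[9]
#7 0x5a→b5/s1 L1-HIT; vc=[9]
#8 0x93→b9/s1 VC-HIT; vc=[5]
#9 0x9b→b9/s1 L1-HIT; vc=[5]
#10 0x56→b5/s1 VC-HIT; vc=[9]

VC = [9]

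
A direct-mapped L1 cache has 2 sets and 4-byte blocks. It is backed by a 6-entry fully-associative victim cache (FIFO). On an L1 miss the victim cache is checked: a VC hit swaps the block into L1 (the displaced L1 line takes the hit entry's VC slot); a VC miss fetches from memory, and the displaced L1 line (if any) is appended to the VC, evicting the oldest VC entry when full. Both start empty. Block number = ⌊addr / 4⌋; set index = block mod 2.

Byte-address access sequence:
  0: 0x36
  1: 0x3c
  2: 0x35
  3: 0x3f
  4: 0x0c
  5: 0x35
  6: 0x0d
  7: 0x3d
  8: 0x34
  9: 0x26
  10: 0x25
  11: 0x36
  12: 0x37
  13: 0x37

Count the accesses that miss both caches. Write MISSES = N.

MISSES = 4

#0 0x36→b13/s1 MISS; vc=[]
#1 0x3c→b15/s1 MISS; vc=[13]
#2 0x35→b13/s1 VC-HIT; vc=[15]
#3 0x3f→b15/s1 VC-HIT; vc=[13]
#4 0xc→b3/s1 MISS; vc=[13,15]
#5 0x35→b13/s1 VC-HIT; vc=[3,15]
#6 0xd→b3/s1 VC-HIT; vc=[13,15]
#7 0x3d→b15/s1 VC-HIT; vc=[13,3]
#8 0x34→b13/s1 VC-HIT; vc=[15,3]
#9 0x26→b9/s1 MISS; vc=[15,3,13]
#10 0x25→b9/s1 L1-HIT; vc=[15,3,13]
#11 0x36→b13/s1 VC-HIT; vc=[15,3,9]
#12 0x37→b13/s1 L1-HIT; vc=[15,3,9]
#13 0x37→b13/s1 L1-HIT; vc=[15,3,9]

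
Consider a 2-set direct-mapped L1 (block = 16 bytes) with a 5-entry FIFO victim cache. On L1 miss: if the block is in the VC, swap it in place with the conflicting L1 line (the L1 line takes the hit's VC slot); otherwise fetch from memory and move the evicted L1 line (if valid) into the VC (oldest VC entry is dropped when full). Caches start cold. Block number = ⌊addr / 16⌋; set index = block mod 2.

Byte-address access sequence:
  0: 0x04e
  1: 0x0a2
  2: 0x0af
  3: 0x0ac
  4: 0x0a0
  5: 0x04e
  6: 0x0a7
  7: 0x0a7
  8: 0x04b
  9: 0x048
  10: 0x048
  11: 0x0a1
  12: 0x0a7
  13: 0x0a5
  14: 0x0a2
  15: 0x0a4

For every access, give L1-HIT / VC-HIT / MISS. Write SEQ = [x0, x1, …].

SEQ = [MISS, MISS, L1-HIT, L1-HIT, L1-HIT, VC-HIT, VC-HIT, L1-HIT, VC-HIT, L1-HIT, L1-HIT, VC-HIT, L1-HIT, L1-HIT, L1-HIT, L1-HIT]

#0 0x4e→b4/s0 MISS; vc=[]
#1 0xa2→b10/s0 MISS; vc=[4]
#2 0xaf→b10/s0 L1-HIT; vc=[4]
#3 0xac→b10/s0 L1-HIT; vc=[4]
#4 0xa0→b10/s0 L1-HIT; vc=[4]
#5 0x4e→b4/s0 VC-HIT; vc=[10]
#6 0xa7→b10/s0 VC-HIT; vc=[4]
#7 0xa7→b10/s0 L1-HIT; vc=[4]
#8 0x4b→b4/s0 VC-HIT; vc=[10]
#9 0x48→b4/s0 L1-HIT; vc=[10]
#10 0x48→b4/s0 L1-HIT; vc=[10]
#11 0xa1→b10/s0 VC-HIT; vc=[4]
#12 0xa7→b10/s0 L1-HIT; vc=[4]
#13 0xa5→b10/s0 L1-HIT; vc=[4]
#14 0xa2→b10/s0 L1-HIT; vc=[4]
#15 0xa4→b10/s0 L1-HIT; vc=[4]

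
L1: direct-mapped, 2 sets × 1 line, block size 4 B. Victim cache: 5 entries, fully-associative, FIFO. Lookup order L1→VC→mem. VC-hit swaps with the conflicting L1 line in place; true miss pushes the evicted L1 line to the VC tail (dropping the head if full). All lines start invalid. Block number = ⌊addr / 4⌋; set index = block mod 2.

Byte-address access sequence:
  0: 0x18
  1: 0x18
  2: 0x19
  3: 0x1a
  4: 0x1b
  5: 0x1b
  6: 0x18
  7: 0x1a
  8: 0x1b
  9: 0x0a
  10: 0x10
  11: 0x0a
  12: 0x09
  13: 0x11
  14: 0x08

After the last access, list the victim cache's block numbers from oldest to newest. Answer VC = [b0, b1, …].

VC = [6, 4]

0: 0x18 (blk 6, set 0) → MISS  vc=[]
1: 0x18 (blk 6, set 0) → L1-HIT  vc=[]
2: 0x19 (blk 6, set 0) → L1-HIT  vc=[]
3: 0x1a (blk 6, set 0) → L1-HIT  vc=[]
4: 0x1b (blk 6, set 0) → L1-HIT  vc=[]
5: 0x1b (blk 6, set 0) → L1-HIT  vc=[]
6: 0x18 (blk 6, set 0) → L1-HIT  vc=[]
7: 0x1a (blk 6, set 0) → L1-HIT  vc=[]
8: 0x1b (blk 6, set 0) → L1-HIT  vc=[]
9: 0xa (blk 2, set 0) → MISS  vc=[6]
10: 0x10 (blk 4, set 0) → MISS  vc=[6, 2]
11: 0xa (blk 2, set 0) → VC-HIT  vc=[6, 4]
12: 0x9 (blk 2, set 0) → L1-HIT  vc=[6, 4]
13: 0x11 (blk 4, set 0) → VC-HIT  vc=[6, 2]
14: 0x8 (blk 2, set 0) → VC-HIT  vc=[6, 4]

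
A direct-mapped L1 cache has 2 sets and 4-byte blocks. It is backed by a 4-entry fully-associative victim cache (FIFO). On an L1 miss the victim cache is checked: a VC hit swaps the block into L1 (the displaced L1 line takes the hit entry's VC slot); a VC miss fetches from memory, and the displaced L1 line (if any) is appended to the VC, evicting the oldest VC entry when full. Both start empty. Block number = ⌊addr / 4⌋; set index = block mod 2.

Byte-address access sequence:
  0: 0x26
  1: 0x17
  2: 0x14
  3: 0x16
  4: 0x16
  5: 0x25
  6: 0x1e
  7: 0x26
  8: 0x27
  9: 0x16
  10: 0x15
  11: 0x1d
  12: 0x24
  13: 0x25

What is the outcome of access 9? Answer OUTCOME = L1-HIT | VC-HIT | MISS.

#0 0x26→b9/s1 MISS; vc=[]
#1 0x17→b5/s1 MISS; vc=[9]
#2 0x14→b5/s1 L1-HIT; vc=[9]
#3 0x16→b5/s1 L1-HIT; vc=[9]
#4 0x16→b5/s1 L1-HIT; vc=[9]
#5 0x25→b9/s1 VC-HIT; vc=[5]
#6 0x1e→b7/s1 MISS; vc=[5,9]
#7 0x26→b9/s1 VC-HIT; vc=[5,7]
#8 0x27→b9/s1 L1-HIT; vc=[5,7]
#9 0x16→b5/s1 VC-HIT; vc=[9,7]
#10 0x15→b5/s1 L1-HIT; vc=[9,7]
#11 0x1d→b7/s1 VC-HIT; vc=[9,5]
#12 0x24→b9/s1 VC-HIT; vc=[7,5]
#13 0x25→b9/s1 L1-HIT; vc=[7,5]

OUTCOME = VC-HIT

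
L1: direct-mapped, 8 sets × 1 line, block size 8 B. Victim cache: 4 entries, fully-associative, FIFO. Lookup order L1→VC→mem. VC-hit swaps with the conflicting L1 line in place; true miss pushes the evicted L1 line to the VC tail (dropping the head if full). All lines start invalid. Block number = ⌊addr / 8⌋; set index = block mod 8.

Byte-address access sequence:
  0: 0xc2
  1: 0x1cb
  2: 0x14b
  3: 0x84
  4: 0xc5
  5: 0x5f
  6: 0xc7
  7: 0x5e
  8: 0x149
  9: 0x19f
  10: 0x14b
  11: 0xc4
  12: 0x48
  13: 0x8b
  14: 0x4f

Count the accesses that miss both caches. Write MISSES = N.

MISSES = 8

#0 0xc2→b24/s0 MISS; vc=[]
#1 0x1cb→b57/s1 MISS; vc=[]
#2 0x14b→b41/s1 MISS; vc=[57]
#3 0x84→b16/s0 MISS; vc=[57,24]
#4 0xc5→b24/s0 VC-HIT; vc=[57,16]
#5 0x5f→b11/s3 MISS; vc=[57,16]
#6 0xc7→b24/s0 L1-HIT; vc=[57,16]
#7 0x5e→b11/s3 L1-HIT; vc=[57,16]
#8 0x149→b41/s1 L1-HIT; vc=[57,16]
#9 0x19f→b51/s3 MISS; vc=[57,16,11]
#10 0x14b→b41/s1 L1-HIT; vc=[57,16,11]
#11 0xc4→b24/s0 L1-HIT; vc=[57,16,11]
#12 0x48→b9/s1 MISS; vc=[57,16,11,41]
#13 0x8b→b17/s1 MISS; vc=[16,11,41,9]
#14 0x4f→b9/s1 VC-HIT; vc=[16,11,41,17]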